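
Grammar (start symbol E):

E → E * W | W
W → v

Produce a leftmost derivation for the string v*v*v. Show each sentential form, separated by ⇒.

E ⇒ E*W   [E → E * W]
E*W ⇒ E*W*W   [E → E * W]
E*W*W ⇒ W*W*W   [E → W]
W*W*W ⇒ v*W*W   [W → v]
v*W*W ⇒ v*v*W   [W → v]
v*v*W ⇒ v*v*v   [W → v]

E ⇒ E*W ⇒ E*W*W ⇒ W*W*W ⇒ v*W*W ⇒ v*v*W ⇒ v*v*v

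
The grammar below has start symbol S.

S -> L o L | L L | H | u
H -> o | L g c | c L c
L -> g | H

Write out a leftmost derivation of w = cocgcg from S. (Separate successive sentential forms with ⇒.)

S ⇒ LL ⇒ HL ⇒ LgcL ⇒ HgcL ⇒ cLcgcL ⇒ cHcgcL ⇒ cocgcL ⇒ cocgcg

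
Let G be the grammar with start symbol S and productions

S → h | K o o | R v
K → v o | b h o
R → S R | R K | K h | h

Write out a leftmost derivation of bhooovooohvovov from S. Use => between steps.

S => Rv   [S → R v]
Rv => RKv   [R → R K]
RKv => SRKv   [R → S R]
SRKv => KooRKv   [S → K o o]
KooRKv => bhoooRKv   [K → b h o]
bhoooRKv => bhoooSRKv   [R → S R]
bhoooSRKv => bhoooKooRKv   [S → K o o]
bhoooKooRKv => bhooovoooRKv   [K → v o]
bhooovoooRKv => bhooovoooRKKv   [R → R K]
bhooovoooRKKv => bhooovooohKKv   [R → h]
bhooovooohKKv => bhooovooohvoKv   [K → v o]
bhooovooohvoKv => bhooovooohvovov   [K → v o]

S=>Rv=>RKv=>SRKv=>KooRKv=>bhoooRKv=>bhoooSRKv=>bhoooKooRKv=>bhooovoooRKv=>bhooovoooRKKv=>bhooovooohKKv=>bhooovooohvoKv=>bhooovooohvovov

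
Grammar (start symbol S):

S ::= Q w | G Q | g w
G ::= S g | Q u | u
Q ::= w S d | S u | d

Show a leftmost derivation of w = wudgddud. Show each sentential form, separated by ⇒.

S ⇒ GQ ⇒ QuQ ⇒ wSduQ ⇒ wGQduQ ⇒ wSgQduQ ⇒ wGQgQduQ ⇒ wuQgQduQ ⇒ wudgQduQ ⇒ wudgdduQ ⇒ wudgddud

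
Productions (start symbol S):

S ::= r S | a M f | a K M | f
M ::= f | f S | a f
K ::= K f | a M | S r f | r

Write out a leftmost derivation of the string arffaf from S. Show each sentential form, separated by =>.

S => aKM   [S ::= a K M]
aKM => aKfM   [K ::= K f]
aKfM => aKffM   [K ::= K f]
aKffM => arffM   [K ::= r]
arffM => arffaf   [M ::= a f]

S => aKM => aKfM => aKffM => arffM => arffaf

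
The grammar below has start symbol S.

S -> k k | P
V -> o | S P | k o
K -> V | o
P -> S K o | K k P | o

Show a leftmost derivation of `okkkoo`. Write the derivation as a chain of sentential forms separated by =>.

S => P   [S -> P]
P => KkP   [P -> K k P]
KkP => okP   [K -> o]
okP => okSKo   [P -> S K o]
okSKo => okkkKo   [S -> k k]
okkkKo => okkkoo   [K -> o]

S=>P=>KkP=>okP=>okSKo=>okkkKo=>okkkoo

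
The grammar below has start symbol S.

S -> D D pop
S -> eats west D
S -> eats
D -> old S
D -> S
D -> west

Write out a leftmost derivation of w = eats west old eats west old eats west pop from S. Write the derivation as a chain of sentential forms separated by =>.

S => eats west D => eats west old S => eats west old D D pop => eats west old S D pop => eats west old eats west D D pop => eats west old eats west old S D pop => eats west old eats west old eats D pop => eats west old eats west old eats west pop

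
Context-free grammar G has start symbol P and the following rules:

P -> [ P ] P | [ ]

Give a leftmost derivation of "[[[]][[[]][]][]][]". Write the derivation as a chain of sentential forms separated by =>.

P => [P]P   [P -> [ P ] P]
[P]P => [[P]P]P   [P -> [ P ] P]
[[P]P]P => [[[]]P]P   [P -> [ ]]
[[[]]P]P => [[[]][P]P]P   [P -> [ P ] P]
[[[]][P]P]P => [[[]][[P]P]P]P   [P -> [ P ] P]
[[[]][[P]P]P]P => [[[]][[[]]P]P]P   [P -> [ ]]
[[[]][[[]]P]P]P => [[[]][[[]][]]P]P   [P -> [ ]]
[[[]][[[]][]]P]P => [[[]][[[]][]][]]P   [P -> [ ]]
[[[]][[[]][]][]]P => [[[]][[[]][]][]][]   [P -> [ ]]

P => [P]P => [[P]P]P => [[[]]P]P => [[[]][P]P]P => [[[]][[P]P]P]P => [[[]][[[]]P]P]P => [[[]][[[]][]]P]P => [[[]][[[]][]][]]P => [[[]][[[]][]][]][]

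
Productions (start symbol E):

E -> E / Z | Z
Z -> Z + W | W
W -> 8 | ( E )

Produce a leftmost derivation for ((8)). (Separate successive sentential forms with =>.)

E => Z   [E -> Z]
Z => W   [Z -> W]
W => (E)   [W -> ( E )]
(E) => (Z)   [E -> Z]
(Z) => (W)   [Z -> W]
(W) => ((E))   [W -> ( E )]
((E)) => ((Z))   [E -> Z]
((Z)) => ((W))   [Z -> W]
((W)) => ((8))   [W -> 8]

E=>Z=>W=>(E)=>(Z)=>(W)=>((E))=>((Z))=>((W))=>((8))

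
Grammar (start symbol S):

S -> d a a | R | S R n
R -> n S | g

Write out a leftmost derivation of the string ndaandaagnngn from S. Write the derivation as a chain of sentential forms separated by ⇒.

S ⇒ SRn   [S -> S R n]
SRn ⇒ SRnRn   [S -> S R n]
SRnRn ⇒ RRnRn   [S -> R]
RRnRn ⇒ nSRnRn   [R -> n S]
nSRnRn ⇒ ndaaRnRn   [S -> d a a]
ndaaRnRn ⇒ ndaanSnRn   [R -> n S]
ndaanSnRn ⇒ ndaanSRnnRn   [S -> S R n]
ndaanSRnnRn ⇒ ndaandaaRnnRn   [S -> d a a]
ndaandaaRnnRn ⇒ ndaandaagnnRn   [R -> g]
ndaandaagnnRn ⇒ ndaandaagnngn   [R -> g]

S ⇒ SRn ⇒ SRnRn ⇒ RRnRn ⇒ nSRnRn ⇒ ndaaRnRn ⇒ ndaanSnRn ⇒ ndaanSRnnRn ⇒ ndaandaaRnnRn ⇒ ndaandaagnnRn ⇒ ndaandaagnngn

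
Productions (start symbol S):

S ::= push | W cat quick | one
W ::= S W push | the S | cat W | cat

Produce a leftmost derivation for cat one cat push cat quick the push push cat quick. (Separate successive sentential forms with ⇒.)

S ⇒ W cat quick ⇒ S W push cat quick ⇒ W cat quick W push cat quick ⇒ cat W cat quick W push cat quick ⇒ cat S W push cat quick W push cat quick ⇒ cat one W push cat quick W push cat quick ⇒ cat one cat push cat quick W push cat quick ⇒ cat one cat push cat quick the S push cat quick ⇒ cat one cat push cat quick the push push cat quick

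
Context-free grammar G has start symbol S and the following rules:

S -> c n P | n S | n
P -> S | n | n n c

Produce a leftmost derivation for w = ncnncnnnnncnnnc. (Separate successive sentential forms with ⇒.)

S ⇒ nS   [S -> n S]
nS ⇒ ncnP   [S -> c n P]
ncnP ⇒ ncnS   [P -> S]
ncnS ⇒ ncnnS   [S -> n S]
ncnnS ⇒ ncnncnP   [S -> c n P]
ncnncnP ⇒ ncnncnS   [P -> S]
ncnncnS ⇒ ncnncnnS   [S -> n S]
ncnncnnS ⇒ ncnncnnnS   [S -> n S]
ncnncnnnS ⇒ ncnncnnnnS   [S -> n S]
ncnncnnnnS ⇒ ncnncnnnnnS   [S -> n S]
ncnncnnnnnS ⇒ ncnncnnnnncnP   [S -> c n P]
ncnncnnnnncnP ⇒ ncnncnnnnncnnnc   [P -> n n c]

S ⇒ nS ⇒ ncnP ⇒ ncnS ⇒ ncnnS ⇒ ncnncnP ⇒ ncnncnS ⇒ ncnncnnS ⇒ ncnncnnnS ⇒ ncnncnnnnS ⇒ ncnncnnnnnS ⇒ ncnncnnnnncnP ⇒ ncnncnnnnncnnnc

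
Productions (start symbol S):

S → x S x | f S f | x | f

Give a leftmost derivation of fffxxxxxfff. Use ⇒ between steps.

S⇒fSf⇒ffSff⇒fffSfff⇒fffxSxfff⇒fffxxSxxfff⇒fffxxxxxfff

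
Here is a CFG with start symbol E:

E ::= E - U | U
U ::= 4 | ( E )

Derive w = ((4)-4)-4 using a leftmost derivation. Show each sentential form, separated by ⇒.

E ⇒ E-U ⇒ U-U ⇒ (E)-U ⇒ (E-U)-U ⇒ (U-U)-U ⇒ ((E)-U)-U ⇒ ((U)-U)-U ⇒ ((4)-U)-U ⇒ ((4)-4)-U ⇒ ((4)-4)-4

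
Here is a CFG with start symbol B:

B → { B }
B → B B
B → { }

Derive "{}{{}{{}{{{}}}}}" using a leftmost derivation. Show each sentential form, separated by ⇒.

B ⇒ BB ⇒ {}B ⇒ {}{B} ⇒ {}{BB} ⇒ {}{{}B} ⇒ {}{{}{B}} ⇒ {}{{}{BB}} ⇒ {}{{}{{}B}} ⇒ {}{{}{{}{B}}} ⇒ {}{{}{{}{{B}}}} ⇒ {}{{}{{}{{{}}}}}

B ⇒ BB   [B → B B]
BB ⇒ {}B   [B → { }]
{}B ⇒ {}{B}   [B → { B }]
{}{B} ⇒ {}{BB}   [B → B B]
{}{BB} ⇒ {}{{}B}   [B → { }]
{}{{}B} ⇒ {}{{}{B}}   [B → { B }]
{}{{}{B}} ⇒ {}{{}{BB}}   [B → B B]
{}{{}{BB}} ⇒ {}{{}{{}B}}   [B → { }]
{}{{}{{}B}} ⇒ {}{{}{{}{B}}}   [B → { B }]
{}{{}{{}{B}}} ⇒ {}{{}{{}{{B}}}}   [B → { B }]
{}{{}{{}{{B}}}} ⇒ {}{{}{{}{{{}}}}}   [B → { }]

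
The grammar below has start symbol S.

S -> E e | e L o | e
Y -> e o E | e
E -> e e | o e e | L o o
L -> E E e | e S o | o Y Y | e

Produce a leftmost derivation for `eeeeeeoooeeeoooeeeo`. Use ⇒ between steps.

S ⇒ eLo ⇒ eEEeo ⇒ eLooEeo ⇒ eEEeooEeo ⇒ eLooEeooEeo ⇒ eEEeooEeooEeo ⇒ eeeEeooEeooEeo ⇒ eeeeeeooEeooEeo ⇒ eeeeeeoooeeeooEeo ⇒ eeeeeeoooeeeoooeeeo

S ⇒ eLo   [S -> e L o]
eLo ⇒ eEEeo   [L -> E E e]
eEEeo ⇒ eLooEeo   [E -> L o o]
eLooEeo ⇒ eEEeooEeo   [L -> E E e]
eEEeooEeo ⇒ eLooEeooEeo   [E -> L o o]
eLooEeooEeo ⇒ eEEeooEeooEeo   [L -> E E e]
eEEeooEeooEeo ⇒ eeeEeooEeooEeo   [E -> e e]
eeeEeooEeooEeo ⇒ eeeeeeooEeooEeo   [E -> e e]
eeeeeeooEeooEeo ⇒ eeeeeeoooeeeooEeo   [E -> o e e]
eeeeeeoooeeeooEeo ⇒ eeeeeeoooeeeoooeeeo   [E -> o e e]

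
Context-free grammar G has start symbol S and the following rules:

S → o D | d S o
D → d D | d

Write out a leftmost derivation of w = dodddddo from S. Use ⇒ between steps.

S ⇒ dSo ⇒ doDo ⇒ dodDo ⇒ doddDo ⇒ dodddDo ⇒ doddddDo ⇒ dodddddo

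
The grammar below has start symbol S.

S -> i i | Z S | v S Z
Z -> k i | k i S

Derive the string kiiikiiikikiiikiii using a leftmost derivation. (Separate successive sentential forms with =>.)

S => ZS => kiSS => kiiiS => kiiiZS => kiiikiSS => kiiikiiiS => kiiikiiiZS => kiiikiiikiSS => kiiikiiikiZSS => kiiikiiikikiSS => kiiikiiikikiiiS => kiiikiiikikiiiZS => kiiikiiikikiiikiS => kiiikiiikikiiikiii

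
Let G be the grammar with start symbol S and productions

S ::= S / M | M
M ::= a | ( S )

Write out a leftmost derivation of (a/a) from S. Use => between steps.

S => M => (S) => (S/M) => (M/M) => (a/M) => (a/a)

S => M   [S ::= M]
M => (S)   [M ::= ( S )]
(S) => (S/M)   [S ::= S / M]
(S/M) => (M/M)   [S ::= M]
(M/M) => (a/M)   [M ::= a]
(a/M) => (a/a)   [M ::= a]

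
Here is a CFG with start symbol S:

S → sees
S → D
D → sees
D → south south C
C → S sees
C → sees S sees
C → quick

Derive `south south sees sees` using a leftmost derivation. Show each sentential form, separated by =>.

S => D => south south C => south south S sees => south south D sees => south south sees sees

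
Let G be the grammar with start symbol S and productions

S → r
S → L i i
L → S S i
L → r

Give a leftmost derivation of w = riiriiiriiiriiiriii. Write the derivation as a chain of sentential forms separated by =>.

S => Lii => SSiii => LiiSiii => SSiiiSiii => LiiSiiiSiii => SSiiiSiiiSiii => LiiSiiiSiiiSiii => SSiiiSiiiSiiiSiii => LiiSiiiSiiiSiiiSiii => riiSiiiSiiiSiiiSiii => riiriiiSiiiSiiiSiii => riiriiiriiiSiiiSiii => riiriiiriiiriiiSiii => riiriiiriiiriiiriii

S => Lii   [S → L i i]
Lii => SSiii   [L → S S i]
SSiii => LiiSiii   [S → L i i]
LiiSiii => SSiiiSiii   [L → S S i]
SSiiiSiii => LiiSiiiSiii   [S → L i i]
LiiSiiiSiii => SSiiiSiiiSiii   [L → S S i]
SSiiiSiiiSiii => LiiSiiiSiiiSiii   [S → L i i]
LiiSiiiSiiiSiii => SSiiiSiiiSiiiSiii   [L → S S i]
SSiiiSiiiSiiiSiii => LiiSiiiSiiiSiiiSiii   [S → L i i]
LiiSiiiSiiiSiiiSiii => riiSiiiSiiiSiiiSiii   [L → r]
riiSiiiSiiiSiiiSiii => riiriiiSiiiSiiiSiii   [S → r]
riiriiiSiiiSiiiSiii => riiriiiriiiSiiiSiii   [S → r]
riiriiiriiiSiiiSiii => riiriiiriiiriiiSiii   [S → r]
riiriiiriiiriiiSiii => riiriiiriiiriiiriii   [S → r]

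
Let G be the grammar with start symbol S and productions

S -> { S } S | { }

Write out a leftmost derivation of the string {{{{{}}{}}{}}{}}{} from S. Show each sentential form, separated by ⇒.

S ⇒ {S}S ⇒ {{S}S}S ⇒ {{{S}S}S}S ⇒ {{{{S}S}S}S}S ⇒ {{{{{}}S}S}S}S ⇒ {{{{{}}{}}S}S}S ⇒ {{{{{}}{}}{}}S}S ⇒ {{{{{}}{}}{}}{}}S ⇒ {{{{{}}{}}{}}{}}{}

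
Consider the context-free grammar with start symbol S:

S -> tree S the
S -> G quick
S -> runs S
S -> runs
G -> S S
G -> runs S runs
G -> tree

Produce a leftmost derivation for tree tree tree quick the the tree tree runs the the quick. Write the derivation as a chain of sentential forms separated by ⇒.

S ⇒ G quick ⇒ S S quick ⇒ tree S the S quick ⇒ tree tree S the the S quick ⇒ tree tree G quick the the S quick ⇒ tree tree tree quick the the S quick ⇒ tree tree tree quick the the tree S the quick ⇒ tree tree tree quick the the tree tree S the the quick ⇒ tree tree tree quick the the tree tree runs the the quick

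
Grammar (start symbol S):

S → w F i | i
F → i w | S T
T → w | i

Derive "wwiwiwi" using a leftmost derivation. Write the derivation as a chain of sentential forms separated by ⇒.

S ⇒ wFi ⇒ wSTi ⇒ wwFiTi ⇒ wwSTiTi ⇒ wwiTiTi ⇒ wwiwiTi ⇒ wwiwiwi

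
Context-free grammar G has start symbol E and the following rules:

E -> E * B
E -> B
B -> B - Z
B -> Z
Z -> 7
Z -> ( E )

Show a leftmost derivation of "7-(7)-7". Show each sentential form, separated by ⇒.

E ⇒ B   [E -> B]
B ⇒ B-Z   [B -> B - Z]
B-Z ⇒ B-Z-Z   [B -> B - Z]
B-Z-Z ⇒ Z-Z-Z   [B -> Z]
Z-Z-Z ⇒ 7-Z-Z   [Z -> 7]
7-Z-Z ⇒ 7-(E)-Z   [Z -> ( E )]
7-(E)-Z ⇒ 7-(B)-Z   [E -> B]
7-(B)-Z ⇒ 7-(Z)-Z   [B -> Z]
7-(Z)-Z ⇒ 7-(7)-Z   [Z -> 7]
7-(7)-Z ⇒ 7-(7)-7   [Z -> 7]

E ⇒ B ⇒ B-Z ⇒ B-Z-Z ⇒ Z-Z-Z ⇒ 7-Z-Z ⇒ 7-(E)-Z ⇒ 7-(B)-Z ⇒ 7-(Z)-Z ⇒ 7-(7)-Z ⇒ 7-(7)-7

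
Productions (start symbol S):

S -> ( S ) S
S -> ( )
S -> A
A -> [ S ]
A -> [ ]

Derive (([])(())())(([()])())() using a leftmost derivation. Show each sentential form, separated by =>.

S => (S)S   [S -> ( S ) S]
(S)S => ((S)S)S   [S -> ( S ) S]
((S)S)S => ((A)S)S   [S -> A]
((A)S)S => (([])S)S   [A -> [ ]]
(([])S)S => (([])(S)S)S   [S -> ( S ) S]
(([])(S)S)S => (([])(())S)S   [S -> ( )]
(([])(())S)S => (([])(())())S   [S -> ( )]
(([])(())())S => (([])(())())(S)S   [S -> ( S ) S]
(([])(())())(S)S => (([])(())())((S)S)S   [S -> ( S ) S]
(([])(())())((S)S)S => (([])(())())((A)S)S   [S -> A]
(([])(())())((A)S)S => (([])(())())(([S])S)S   [A -> [ S ]]
(([])(())())(([S])S)S => (([])(())())(([()])S)S   [S -> ( )]
(([])(())())(([()])S)S => (([])(())())(([()])())S   [S -> ( )]
(([])(())())(([()])())S => (([])(())())(([()])())()   [S -> ( )]

S => (S)S => ((S)S)S => ((A)S)S => (([])S)S => (([])(S)S)S => (([])(())S)S => (([])(())())S => (([])(())())(S)S => (([])(())())((S)S)S => (([])(())())((A)S)S => (([])(())())(([S])S)S => (([])(())())(([()])S)S => (([])(())())(([()])())S => (([])(())())(([()])())()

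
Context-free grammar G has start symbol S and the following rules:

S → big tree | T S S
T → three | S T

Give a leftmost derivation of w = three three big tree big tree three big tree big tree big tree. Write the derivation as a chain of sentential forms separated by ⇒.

S ⇒ T S S   [S → T S S]
T S S ⇒ three S S   [T → three]
three S S ⇒ three T S S S   [S → T S S]
three T S S S ⇒ three S T S S S   [T → S T]
three S T S S S ⇒ three T S S T S S S   [S → T S S]
three T S S T S S S ⇒ three three S S T S S S   [T → three]
three three S S T S S S ⇒ three three big tree S T S S S   [S → big tree]
three three big tree S T S S S ⇒ three three big tree big tree T S S S   [S → big tree]
three three big tree big tree T S S S ⇒ three three big tree big tree three S S S   [T → three]
three three big tree big tree three S S S ⇒ three three big tree big tree three big tree S S   [S → big tree]
three three big tree big tree three big tree S S ⇒ three three big tree big tree three big tree big tree S   [S → big tree]
three three big tree big tree three big tree big tree S ⇒ three three big tree big tree three big tree big tree big tree   [S → big tree]

S ⇒ T S S ⇒ three S S ⇒ three T S S S ⇒ three S T S S S ⇒ three T S S T S S S ⇒ three three S S T S S S ⇒ three three big tree S T S S S ⇒ three three big tree big tree T S S S ⇒ three three big tree big tree three S S S ⇒ three three big tree big tree three big tree S S ⇒ three three big tree big tree three big tree big tree S ⇒ three three big tree big tree three big tree big tree big tree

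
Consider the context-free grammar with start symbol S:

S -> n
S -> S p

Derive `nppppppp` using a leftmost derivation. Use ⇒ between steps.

S ⇒ Sp   [S -> S p]
Sp ⇒ Spp   [S -> S p]
Spp ⇒ Sppp   [S -> S p]
Sppp ⇒ Spppp   [S -> S p]
Spppp ⇒ Sppppp   [S -> S p]
Sppppp ⇒ Spppppp   [S -> S p]
Spppppp ⇒ Sppppppp   [S -> S p]
Sppppppp ⇒ nppppppp   [S -> n]

S ⇒ Sp ⇒ Spp ⇒ Sppp ⇒ Spppp ⇒ Sppppp ⇒ Spppppp ⇒ Sppppppp ⇒ nppppppp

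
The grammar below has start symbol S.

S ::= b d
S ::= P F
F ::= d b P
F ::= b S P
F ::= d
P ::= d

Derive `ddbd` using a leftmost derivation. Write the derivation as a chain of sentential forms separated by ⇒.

S ⇒ PF   [S ::= P F]
PF ⇒ dF   [P ::= d]
dF ⇒ ddbP   [F ::= d b P]
ddbP ⇒ ddbd   [P ::= d]

S ⇒ PF ⇒ dF ⇒ ddbP ⇒ ddbd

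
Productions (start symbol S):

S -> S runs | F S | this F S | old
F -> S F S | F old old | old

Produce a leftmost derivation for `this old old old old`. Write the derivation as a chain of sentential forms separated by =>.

S => this F S => this S F S S => this old F S S => this old old S S => this old old old S => this old old old old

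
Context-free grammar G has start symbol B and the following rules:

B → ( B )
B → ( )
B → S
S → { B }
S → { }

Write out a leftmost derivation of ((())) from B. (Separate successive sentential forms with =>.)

B=>(B)=>((B))=>((()))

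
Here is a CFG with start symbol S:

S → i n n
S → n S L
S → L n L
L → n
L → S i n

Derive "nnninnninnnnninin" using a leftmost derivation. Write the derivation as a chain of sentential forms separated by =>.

S => LnL   [S → L n L]
LnL => SinnL   [L → S i n]
SinnL => LnLinnL   [S → L n L]
LnLinnL => nnLinnL   [L → n]
nnLinnL => nnninnL   [L → n]
nnninnL => nnninnSin   [L → S i n]
nnninnSin => nnninnnSLin   [S → n S L]
nnninnnSLin => nnninnninnLin   [S → i n n]
nnninnninnLin => nnninnninnSinin   [L → S i n]
nnninnninnSinin => nnninnninnLnLinin   [S → L n L]
nnninnninnLnLinin => nnninnninnnnLinin   [L → n]
nnninnninnnnLinin => nnninnninnnnninin   [L → n]

S => LnL => SinnL => LnLinnL => nnLinnL => nnninnL => nnninnSin => nnninnnSLin => nnninnninnLin => nnninnninnSinin => nnninnninnLnLinin => nnninnninnnnLinin => nnninnninnnnninin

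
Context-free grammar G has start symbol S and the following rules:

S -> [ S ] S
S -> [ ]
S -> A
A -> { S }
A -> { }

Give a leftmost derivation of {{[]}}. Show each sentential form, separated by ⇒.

S ⇒ A   [S -> A]
A ⇒ {S}   [A -> { S }]
{S} ⇒ {A}   [S -> A]
{A} ⇒ {{S}}   [A -> { S }]
{{S}} ⇒ {{[]}}   [S -> [ ]]

S ⇒ A ⇒ {S} ⇒ {A} ⇒ {{S}} ⇒ {{[]}}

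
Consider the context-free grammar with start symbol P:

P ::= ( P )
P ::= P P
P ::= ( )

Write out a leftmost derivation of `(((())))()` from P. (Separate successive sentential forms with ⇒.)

P ⇒ PP ⇒ (P)P ⇒ ((P))P ⇒ (((P)))P ⇒ (((())))P ⇒ (((())))()

P ⇒ PP   [P ::= P P]
PP ⇒ (P)P   [P ::= ( P )]
(P)P ⇒ ((P))P   [P ::= ( P )]
((P))P ⇒ (((P)))P   [P ::= ( P )]
(((P)))P ⇒ (((())))P   [P ::= ( )]
(((())))P ⇒ (((())))()   [P ::= ( )]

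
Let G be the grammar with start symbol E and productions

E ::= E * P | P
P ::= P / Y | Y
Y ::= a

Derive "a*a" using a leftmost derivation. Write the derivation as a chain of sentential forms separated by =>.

E => E*P   [E ::= E * P]
E*P => P*P   [E ::= P]
P*P => Y*P   [P ::= Y]
Y*P => a*P   [Y ::= a]
a*P => a*Y   [P ::= Y]
a*Y => a*a   [Y ::= a]

E => E*P => P*P => Y*P => a*P => a*Y => a*a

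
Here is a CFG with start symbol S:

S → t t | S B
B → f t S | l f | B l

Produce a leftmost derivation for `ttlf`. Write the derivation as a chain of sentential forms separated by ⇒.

S ⇒ SB   [S → S B]
SB ⇒ ttB   [S → t t]
ttB ⇒ ttlf   [B → l f]

S⇒SB⇒ttB⇒ttlf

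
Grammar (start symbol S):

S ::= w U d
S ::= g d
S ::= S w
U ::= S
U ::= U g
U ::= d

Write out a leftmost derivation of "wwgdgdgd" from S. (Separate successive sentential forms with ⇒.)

S ⇒ wUd   [S ::= w U d]
wUd ⇒ wUgd   [U ::= U g]
wUgd ⇒ wSgd   [U ::= S]
wSgd ⇒ wwUdgd   [S ::= w U d]
wwUdgd ⇒ wwUgdgd   [U ::= U g]
wwUgdgd ⇒ wwSgdgd   [U ::= S]
wwSgdgd ⇒ wwgdgdgd   [S ::= g d]

S⇒wUd⇒wUgd⇒wSgd⇒wwUdgd⇒wwUgdgd⇒wwSgdgd⇒wwgdgdgd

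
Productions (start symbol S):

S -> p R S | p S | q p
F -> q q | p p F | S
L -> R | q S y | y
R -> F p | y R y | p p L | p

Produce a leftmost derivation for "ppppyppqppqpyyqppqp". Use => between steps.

S=>pRS=>pFpS=>pSpS=>ppRSpS=>ppppLSpS=>ppppRSpS=>ppppyRySpS=>ppppyppLySpS=>ppppyppqSyySpS=>ppppyppqpSyySpS=>ppppyppqppSyySpS=>ppppyppqppqpyySpS=>ppppyppqppqpyyqppS=>ppppyppqppqpyyqppqp

S => pRS   [S -> p R S]
pRS => pFpS   [R -> F p]
pFpS => pSpS   [F -> S]
pSpS => ppRSpS   [S -> p R S]
ppRSpS => ppppLSpS   [R -> p p L]
ppppLSpS => ppppRSpS   [L -> R]
ppppRSpS => ppppyRySpS   [R -> y R y]
ppppyRySpS => ppppyppLySpS   [R -> p p L]
ppppyppLySpS => ppppyppqSyySpS   [L -> q S y]
ppppyppqSyySpS => ppppyppqpSyySpS   [S -> p S]
ppppyppqpSyySpS => ppppyppqppSyySpS   [S -> p S]
ppppyppqppSyySpS => ppppyppqppqpyySpS   [S -> q p]
ppppyppqppqpyySpS => ppppyppqppqpyyqppS   [S -> q p]
ppppyppqppqpyyqppS => ppppyppqppqpyyqppqp   [S -> q p]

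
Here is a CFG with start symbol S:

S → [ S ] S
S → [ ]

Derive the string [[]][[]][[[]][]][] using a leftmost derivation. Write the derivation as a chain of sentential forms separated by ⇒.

S⇒[S]S⇒[[]]S⇒[[]][S]S⇒[[]][[]]S⇒[[]][[]][S]S⇒[[]][[]][[S]S]S⇒[[]][[]][[[]]S]S⇒[[]][[]][[[]][]]S⇒[[]][[]][[[]][]][]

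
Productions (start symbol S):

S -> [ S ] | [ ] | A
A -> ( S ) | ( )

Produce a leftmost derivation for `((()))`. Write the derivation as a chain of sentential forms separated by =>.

S=>A=>(S)=>(A)=>((S))=>((A))=>((()))

S => A   [S -> A]
A => (S)   [A -> ( S )]
(S) => (A)   [S -> A]
(A) => ((S))   [A -> ( S )]
((S)) => ((A))   [S -> A]
((A)) => ((()))   [A -> ( )]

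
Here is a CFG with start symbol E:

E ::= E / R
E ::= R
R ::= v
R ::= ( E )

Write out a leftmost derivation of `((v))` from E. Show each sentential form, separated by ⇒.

E ⇒ R   [E ::= R]
R ⇒ (E)   [R ::= ( E )]
(E) ⇒ (R)   [E ::= R]
(R) ⇒ ((E))   [R ::= ( E )]
((E)) ⇒ ((R))   [E ::= R]
((R)) ⇒ ((v))   [R ::= v]

E ⇒ R ⇒ (E) ⇒ (R) ⇒ ((E)) ⇒ ((R)) ⇒ ((v))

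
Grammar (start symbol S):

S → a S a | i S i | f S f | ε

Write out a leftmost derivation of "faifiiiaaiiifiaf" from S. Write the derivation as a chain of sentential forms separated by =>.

S => fSf   [S → f S f]
fSf => faSaf   [S → a S a]
faSaf => faiSiaf   [S → i S i]
faiSiaf => faifSfiaf   [S → f S f]
faifSfiaf => faifiSifiaf   [S → i S i]
faifiSifiaf => faifiiSiifiaf   [S → i S i]
faifiiSiifiaf => faifiiiSiiifiaf   [S → i S i]
faifiiiSiiifiaf => faifiiiaSaiiifiaf   [S → a S a]
faifiiiaSaiiifiaf => faifiiiaaiiifiaf   [S → ε]

S => fSf => faSaf => faiSiaf => faifSfiaf => faifiSifiaf => faifiiSiifiaf => faifiiiSiiifiaf => faifiiiaSaiiifiaf => faifiiiaaiiifiaf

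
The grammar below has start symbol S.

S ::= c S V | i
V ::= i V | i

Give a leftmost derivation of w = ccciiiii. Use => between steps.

S => cSV => ccSVV => cccSVVV => ccciVVV => ccciiVVV => ccciiiVV => ccciiiiV => ccciiiii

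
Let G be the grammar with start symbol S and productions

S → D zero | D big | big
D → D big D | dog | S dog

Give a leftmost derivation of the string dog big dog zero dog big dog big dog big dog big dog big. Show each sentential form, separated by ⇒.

S ⇒ D big   [S → D big]
D big ⇒ D big D big   [D → D big D]
D big D big ⇒ S dog big D big   [D → S dog]
S dog big D big ⇒ D big dog big D big   [S → D big]
D big dog big D big ⇒ D big D big dog big D big   [D → D big D]
D big D big dog big D big ⇒ S dog big D big dog big D big   [D → S dog]
S dog big D big dog big D big ⇒ D big dog big D big dog big D big   [S → D big]
D big dog big D big dog big D big ⇒ S dog big dog big D big dog big D big   [D → S dog]
S dog big dog big D big dog big D big ⇒ D zero dog big dog big D big dog big D big   [S → D zero]
D zero dog big dog big D big dog big D big ⇒ D big D zero dog big dog big D big dog big D big   [D → D big D]
D big D zero dog big dog big D big dog big D big ⇒ dog big D zero dog big dog big D big dog big D big   [D → dog]
dog big D zero dog big dog big D big dog big D big ⇒ dog big dog zero dog big dog big D big dog big D big   [D → dog]
dog big dog zero dog big dog big D big dog big D big ⇒ dog big dog zero dog big dog big dog big dog big D big   [D → dog]
dog big dog zero dog big dog big dog big dog big D big ⇒ dog big dog zero dog big dog big dog big dog big dog big   [D → dog]

S ⇒ D big ⇒ D big D big ⇒ S dog big D big ⇒ D big dog big D big ⇒ D big D big dog big D big ⇒ S dog big D big dog big D big ⇒ D big dog big D big dog big D big ⇒ S dog big dog big D big dog big D big ⇒ D zero dog big dog big D big dog big D big ⇒ D big D zero dog big dog big D big dog big D big ⇒ dog big D zero dog big dog big D big dog big D big ⇒ dog big dog zero dog big dog big D big dog big D big ⇒ dog big dog zero dog big dog big dog big dog big D big ⇒ dog big dog zero dog big dog big dog big dog big dog big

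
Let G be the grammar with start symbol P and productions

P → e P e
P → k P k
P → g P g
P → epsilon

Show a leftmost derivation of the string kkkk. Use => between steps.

P => kPk   [P → k P k]
kPk => kkPkk   [P → k P k]
kkPkk => kkkk   [P → epsilon]

P=>kPk=>kkPkk=>kkkk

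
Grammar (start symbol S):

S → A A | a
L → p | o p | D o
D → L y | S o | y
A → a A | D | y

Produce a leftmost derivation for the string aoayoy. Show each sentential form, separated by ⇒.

S ⇒ AA ⇒ DA ⇒ SoA ⇒ AAoA ⇒ DAoA ⇒ SoAoA ⇒ aoAoA ⇒ aoaAoA ⇒ aoayoA ⇒ aoayoy

S ⇒ AA   [S → A A]
AA ⇒ DA   [A → D]
DA ⇒ SoA   [D → S o]
SoA ⇒ AAoA   [S → A A]
AAoA ⇒ DAoA   [A → D]
DAoA ⇒ SoAoA   [D → S o]
SoAoA ⇒ aoAoA   [S → a]
aoAoA ⇒ aoaAoA   [A → a A]
aoaAoA ⇒ aoayoA   [A → y]
aoayoA ⇒ aoayoy   [A → y]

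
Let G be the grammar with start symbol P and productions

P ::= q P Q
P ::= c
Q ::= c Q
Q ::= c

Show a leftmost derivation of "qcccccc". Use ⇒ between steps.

P ⇒ qPQ   [P ::= q P Q]
qPQ ⇒ qcQ   [P ::= c]
qcQ ⇒ qccQ   [Q ::= c Q]
qccQ ⇒ qcccQ   [Q ::= c Q]
qcccQ ⇒ qccccQ   [Q ::= c Q]
qccccQ ⇒ qcccccQ   [Q ::= c Q]
qcccccQ ⇒ qcccccc   [Q ::= c]

P⇒qPQ⇒qcQ⇒qccQ⇒qcccQ⇒qccccQ⇒qcccccQ⇒qcccccc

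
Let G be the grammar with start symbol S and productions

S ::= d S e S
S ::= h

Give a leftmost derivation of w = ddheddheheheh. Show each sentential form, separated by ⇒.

S⇒dSeS⇒ddSeSeS⇒ddheSeS⇒ddhedSeSeS⇒ddheddSeSeSeS⇒ddheddheSeSeS⇒ddheddheheSeS⇒ddheddheheheS⇒ddheddheheheh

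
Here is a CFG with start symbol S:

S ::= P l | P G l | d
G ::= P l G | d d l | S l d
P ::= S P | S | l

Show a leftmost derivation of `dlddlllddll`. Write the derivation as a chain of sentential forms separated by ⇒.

S⇒PGl⇒SPGl⇒PGlPGl⇒SPGlPGl⇒dPGlPGl⇒dlGlPGl⇒dlddllPGl⇒dlddlllGl⇒dlddlllddll

S ⇒ PGl   [S ::= P G l]
PGl ⇒ SPGl   [P ::= S P]
SPGl ⇒ PGlPGl   [S ::= P G l]
PGlPGl ⇒ SPGlPGl   [P ::= S P]
SPGlPGl ⇒ dPGlPGl   [S ::= d]
dPGlPGl ⇒ dlGlPGl   [P ::= l]
dlGlPGl ⇒ dlddllPGl   [G ::= d d l]
dlddllPGl ⇒ dlddlllGl   [P ::= l]
dlddlllGl ⇒ dlddlllddll   [G ::= d d l]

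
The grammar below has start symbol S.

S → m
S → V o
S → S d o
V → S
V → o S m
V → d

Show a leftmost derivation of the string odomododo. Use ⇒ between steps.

S ⇒ Sdo   [S → S d o]
Sdo ⇒ Sdodo   [S → S d o]
Sdodo ⇒ Vododo   [S → V o]
Vododo ⇒ oSmododo   [V → o S m]
oSmododo ⇒ oVomododo   [S → V o]
oVomododo ⇒ odomododo   [V → d]

S ⇒ Sdo ⇒ Sdodo ⇒ Vododo ⇒ oSmododo ⇒ oVomododo ⇒ odomododo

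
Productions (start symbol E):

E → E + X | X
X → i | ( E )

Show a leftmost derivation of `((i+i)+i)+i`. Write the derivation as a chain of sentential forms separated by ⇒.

E⇒E+X⇒X+X⇒(E)+X⇒(E+X)+X⇒(X+X)+X⇒((E)+X)+X⇒((E+X)+X)+X⇒((X+X)+X)+X⇒((i+X)+X)+X⇒((i+i)+X)+X⇒((i+i)+i)+X⇒((i+i)+i)+i

E ⇒ E+X   [E → E + X]
E+X ⇒ X+X   [E → X]
X+X ⇒ (E)+X   [X → ( E )]
(E)+X ⇒ (E+X)+X   [E → E + X]
(E+X)+X ⇒ (X+X)+X   [E → X]
(X+X)+X ⇒ ((E)+X)+X   [X → ( E )]
((E)+X)+X ⇒ ((E+X)+X)+X   [E → E + X]
((E+X)+X)+X ⇒ ((X+X)+X)+X   [E → X]
((X+X)+X)+X ⇒ ((i+X)+X)+X   [X → i]
((i+X)+X)+X ⇒ ((i+i)+X)+X   [X → i]
((i+i)+X)+X ⇒ ((i+i)+i)+X   [X → i]
((i+i)+i)+X ⇒ ((i+i)+i)+i   [X → i]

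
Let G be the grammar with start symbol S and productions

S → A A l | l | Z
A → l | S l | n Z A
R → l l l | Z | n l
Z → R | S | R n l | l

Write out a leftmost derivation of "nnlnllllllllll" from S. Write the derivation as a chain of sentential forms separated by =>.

S => AAl   [S → A A l]
AAl => nZAAl   [A → n Z A]
nZAAl => nRnlAAl   [Z → R n l]
nRnlAAl => nnlnlAAl   [R → n l]
nnlnlAAl => nnlnlSlAl   [A → S l]
nnlnlSlAl => nnlnlAAllAl   [S → A A l]
nnlnlAAllAl => nnlnlSlAllAl   [A → S l]
nnlnlSlAllAl => nnlnlAAllAllAl   [S → A A l]
nnlnlAAllAllAl => nnlnllAllAllAl   [A → l]
nnlnllAllAllAl => nnlnlllllAllAl   [A → l]
nnlnlllllAllAl => nnlnllllllllAl   [A → l]
nnlnllllllllAl => nnlnllllllllll   [A → l]

S => AAl => nZAAl => nRnlAAl => nnlnlAAl => nnlnlSlAl => nnlnlAAllAl => nnlnlSlAllAl => nnlnlAAllAllAl => nnlnllAllAllAl => nnlnlllllAllAl => nnlnllllllllAl => nnlnllllllllll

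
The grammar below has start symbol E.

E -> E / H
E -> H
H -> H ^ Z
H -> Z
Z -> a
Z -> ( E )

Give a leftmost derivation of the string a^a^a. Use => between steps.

E => H   [E -> H]
H => H^Z   [H -> H ^ Z]
H^Z => H^Z^Z   [H -> H ^ Z]
H^Z^Z => Z^Z^Z   [H -> Z]
Z^Z^Z => a^Z^Z   [Z -> a]
a^Z^Z => a^a^Z   [Z -> a]
a^a^Z => a^a^a   [Z -> a]

E => H => H^Z => H^Z^Z => Z^Z^Z => a^Z^Z => a^a^Z => a^a^a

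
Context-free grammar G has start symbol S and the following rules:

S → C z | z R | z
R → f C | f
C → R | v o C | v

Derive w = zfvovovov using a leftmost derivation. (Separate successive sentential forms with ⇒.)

S ⇒ zR ⇒ zfC ⇒ zfvoC ⇒ zfvovoC ⇒ zfvovovoC ⇒ zfvovovov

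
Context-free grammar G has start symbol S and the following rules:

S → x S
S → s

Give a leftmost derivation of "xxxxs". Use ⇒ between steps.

S ⇒ xS   [S → x S]
xS ⇒ xxS   [S → x S]
xxS ⇒ xxxS   [S → x S]
xxxS ⇒ xxxxS   [S → x S]
xxxxS ⇒ xxxxs   [S → s]

S⇒xS⇒xxS⇒xxxS⇒xxxxS⇒xxxxs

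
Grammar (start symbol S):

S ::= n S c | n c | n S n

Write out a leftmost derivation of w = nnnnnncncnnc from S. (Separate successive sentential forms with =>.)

S => nSc => nnSnc => nnnSnnc => nnnnScnnc => nnnnnSncnnc => nnnnnncncnnc

S => nSc   [S ::= n S c]
nSc => nnSnc   [S ::= n S n]
nnSnc => nnnSnnc   [S ::= n S n]
nnnSnnc => nnnnScnnc   [S ::= n S c]
nnnnScnnc => nnnnnSncnnc   [S ::= n S n]
nnnnnSncnnc => nnnnnncncnnc   [S ::= n c]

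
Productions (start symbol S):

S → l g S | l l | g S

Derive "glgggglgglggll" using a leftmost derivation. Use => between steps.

S => gS => glgS => glggS => glgggS => glggggS => glgggglgS => glgggglggS => glgggglgglgS => glgggglgglggS => glgggglgglggll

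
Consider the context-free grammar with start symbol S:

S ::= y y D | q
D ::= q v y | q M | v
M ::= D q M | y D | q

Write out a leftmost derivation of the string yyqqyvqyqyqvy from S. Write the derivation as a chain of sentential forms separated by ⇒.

S ⇒ yyD ⇒ yyqM ⇒ yyqDqM ⇒ yyqqMqM ⇒ yyqqyDqM ⇒ yyqqyvqM ⇒ yyqqyvqyD ⇒ yyqqyvqyqM ⇒ yyqqyvqyqyD ⇒ yyqqyvqyqyqvy

S ⇒ yyD   [S ::= y y D]
yyD ⇒ yyqM   [D ::= q M]
yyqM ⇒ yyqDqM   [M ::= D q M]
yyqDqM ⇒ yyqqMqM   [D ::= q M]
yyqqMqM ⇒ yyqqyDqM   [M ::= y D]
yyqqyDqM ⇒ yyqqyvqM   [D ::= v]
yyqqyvqM ⇒ yyqqyvqyD   [M ::= y D]
yyqqyvqyD ⇒ yyqqyvqyqM   [D ::= q M]
yyqqyvqyqM ⇒ yyqqyvqyqyD   [M ::= y D]
yyqqyvqyqyD ⇒ yyqqyvqyqyqvy   [D ::= q v y]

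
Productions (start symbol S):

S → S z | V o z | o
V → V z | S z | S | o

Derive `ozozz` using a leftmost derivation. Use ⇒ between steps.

S⇒Sz⇒Vozz⇒Sozz⇒Szozz⇒ozozz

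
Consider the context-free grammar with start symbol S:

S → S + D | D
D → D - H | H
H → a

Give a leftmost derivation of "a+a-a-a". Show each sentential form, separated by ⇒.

S ⇒ S+D   [S → S + D]
S+D ⇒ D+D   [S → D]
D+D ⇒ H+D   [D → H]
H+D ⇒ a+D   [H → a]
a+D ⇒ a+D-H   [D → D - H]
a+D-H ⇒ a+D-H-H   [D → D - H]
a+D-H-H ⇒ a+H-H-H   [D → H]
a+H-H-H ⇒ a+a-H-H   [H → a]
a+a-H-H ⇒ a+a-a-H   [H → a]
a+a-a-H ⇒ a+a-a-a   [H → a]

S⇒S+D⇒D+D⇒H+D⇒a+D⇒a+D-H⇒a+D-H-H⇒a+H-H-H⇒a+a-H-H⇒a+a-a-H⇒a+a-a-a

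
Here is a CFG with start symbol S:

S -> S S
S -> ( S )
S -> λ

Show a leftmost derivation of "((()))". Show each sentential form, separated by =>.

S => (S) => (SS) => (SSS) => ((S)SS) => (((S))SS) => ((())SS) => ((())S) => ((()))

S => (S)   [S -> ( S )]
(S) => (SS)   [S -> S S]
(SS) => (SSS)   [S -> S S]
(SSS) => ((S)SS)   [S -> ( S )]
((S)SS) => (((S))SS)   [S -> ( S )]
(((S))SS) => ((())SS)   [S -> λ]
((())SS) => ((())S)   [S -> λ]
((())S) => ((()))   [S -> λ]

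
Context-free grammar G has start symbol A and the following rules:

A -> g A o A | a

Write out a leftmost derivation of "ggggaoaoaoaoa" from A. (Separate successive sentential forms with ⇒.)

A⇒gAoA⇒ggAoAoA⇒gggAoAoAoA⇒ggggAoAoAoAoA⇒ggggaoAoAoAoA⇒ggggaoaoAoAoA⇒ggggaoaoaoAoA⇒ggggaoaoaoaoA⇒ggggaoaoaoaoa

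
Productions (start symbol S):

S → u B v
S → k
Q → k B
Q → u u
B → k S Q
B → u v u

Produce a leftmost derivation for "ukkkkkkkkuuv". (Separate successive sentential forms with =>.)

S => uBv => ukSQv => ukkQv => ukkkBv => ukkkkSQv => ukkkkkQv => ukkkkkkBv => ukkkkkkkSQv => ukkkkkkkkQv => ukkkkkkkkuuv

S => uBv   [S → u B v]
uBv => ukSQv   [B → k S Q]
ukSQv => ukkQv   [S → k]
ukkQv => ukkkBv   [Q → k B]
ukkkBv => ukkkkSQv   [B → k S Q]
ukkkkSQv => ukkkkkQv   [S → k]
ukkkkkQv => ukkkkkkBv   [Q → k B]
ukkkkkkBv => ukkkkkkkSQv   [B → k S Q]
ukkkkkkkSQv => ukkkkkkkkQv   [S → k]
ukkkkkkkkQv => ukkkkkkkkuuv   [Q → u u]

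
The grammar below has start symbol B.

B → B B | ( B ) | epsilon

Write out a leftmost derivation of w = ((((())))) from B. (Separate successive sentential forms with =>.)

B=>(B)=>((B))=>(((B)))=>((((B))))=>((((BB))))=>((((BBB))))=>(((((B)BB))))=>((((()BB))))=>((((()B))))=>((((()))))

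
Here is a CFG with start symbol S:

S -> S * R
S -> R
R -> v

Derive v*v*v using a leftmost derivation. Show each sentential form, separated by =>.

S => S*R => S*R*R => R*R*R => v*R*R => v*v*R => v*v*v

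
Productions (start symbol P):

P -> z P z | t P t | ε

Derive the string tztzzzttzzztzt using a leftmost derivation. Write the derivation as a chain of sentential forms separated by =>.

P => tPt => tzPzt => tztPtzt => tztzPztzt => tztzzPzztzt => tztzzzPzzztzt => tztzzztPtzzztzt => tztzzzttzzztzt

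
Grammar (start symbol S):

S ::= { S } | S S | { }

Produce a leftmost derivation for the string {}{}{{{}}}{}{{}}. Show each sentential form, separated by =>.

S => SS => {}S => {}SS => {}{}S => {}{}SS => {}{}{S}S => {}{}{{S}}S => {}{}{{{}}}S => {}{}{{{}}}SS => {}{}{{{}}}{}S => {}{}{{{}}}{}{S} => {}{}{{{}}}{}{{}}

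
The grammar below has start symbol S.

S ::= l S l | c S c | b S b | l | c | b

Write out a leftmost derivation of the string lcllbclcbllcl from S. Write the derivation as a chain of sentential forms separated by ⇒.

S ⇒ lSl ⇒ lcScl ⇒ lclSlcl ⇒ lcllSllcl ⇒ lcllbSbllcl ⇒ lcllbcScbllcl ⇒ lcllbclcbllcl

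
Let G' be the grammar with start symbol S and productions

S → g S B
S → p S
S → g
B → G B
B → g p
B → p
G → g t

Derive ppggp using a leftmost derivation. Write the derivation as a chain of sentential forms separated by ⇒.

S ⇒ pS ⇒ ppS ⇒ ppgSB ⇒ ppggB ⇒ ppggp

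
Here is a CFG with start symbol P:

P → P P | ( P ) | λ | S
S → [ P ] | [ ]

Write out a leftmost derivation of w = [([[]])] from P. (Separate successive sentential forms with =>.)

P => S => [P] => [(P)] => [(S)] => [([P])] => [([S])] => [([[P]])] => [([[]])]

P => S   [P → S]
S => [P]   [S → [ P ]]
[P] => [(P)]   [P → ( P )]
[(P)] => [(S)]   [P → S]
[(S)] => [([P])]   [S → [ P ]]
[([P])] => [([S])]   [P → S]
[([S])] => [([[P]])]   [S → [ P ]]
[([[P]])] => [([[]])]   [P → λ]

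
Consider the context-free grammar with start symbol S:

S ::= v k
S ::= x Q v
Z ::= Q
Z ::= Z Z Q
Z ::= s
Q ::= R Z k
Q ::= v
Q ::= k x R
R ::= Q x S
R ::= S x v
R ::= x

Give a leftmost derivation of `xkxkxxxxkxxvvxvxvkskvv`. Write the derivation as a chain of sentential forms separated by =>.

S=>xQv=>xkxRv=>xkxQxSv=>xkxkxRxSv=>xkxkxxxSv=>xkxkxxxxQvv=>xkxkxxxxRZkvv=>xkxkxxxxQxSZkvv=>xkxkxxxxkxRxSZkvv=>xkxkxxxxkxSxvxSZkvv=>xkxkxxxxkxxQvxvxSZkvv=>xkxkxxxxkxxvvxvxSZkvv=>xkxkxxxxkxxvvxvxvkZkvv=>xkxkxxxxkxxvvxvxvkskvv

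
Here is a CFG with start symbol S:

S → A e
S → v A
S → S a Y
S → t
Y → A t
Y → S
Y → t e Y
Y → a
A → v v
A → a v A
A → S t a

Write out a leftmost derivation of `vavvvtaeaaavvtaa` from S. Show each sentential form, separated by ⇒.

S ⇒ SaY   [S → S a Y]
SaY ⇒ SaYaY   [S → S a Y]
SaYaY ⇒ SaYaYaY   [S → S a Y]
SaYaYaY ⇒ AeaYaYaY   [S → A e]
AeaYaYaY ⇒ StaeaYaYaY   [A → S t a]
StaeaYaYaY ⇒ vAtaeaYaYaY   [S → v A]
vAtaeaYaYaY ⇒ vavAtaeaYaYaY   [A → a v A]
vavAtaeaYaYaY ⇒ vavvvtaeaYaYaY   [A → v v]
vavvvtaeaYaYaY ⇒ vavvvtaeaaaYaY   [Y → a]
vavvvtaeaaaYaY ⇒ vavvvtaeaaaAtaY   [Y → A t]
vavvvtaeaaaAtaY ⇒ vavvvtaeaaavvtaY   [A → v v]
vavvvtaeaaavvtaY ⇒ vavvvtaeaaavvtaa   [Y → a]

S ⇒ SaY ⇒ SaYaY ⇒ SaYaYaY ⇒ AeaYaYaY ⇒ StaeaYaYaY ⇒ vAtaeaYaYaY ⇒ vavAtaeaYaYaY ⇒ vavvvtaeaYaYaY ⇒ vavvvtaeaaaYaY ⇒ vavvvtaeaaaAtaY ⇒ vavvvtaeaaavvtaY ⇒ vavvvtaeaaavvtaa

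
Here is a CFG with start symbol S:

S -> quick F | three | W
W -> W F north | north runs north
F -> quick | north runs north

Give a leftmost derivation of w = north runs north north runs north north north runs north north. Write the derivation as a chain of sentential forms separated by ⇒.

S ⇒ W ⇒ W F north ⇒ W F north F north ⇒ north runs north F north F north ⇒ north runs north north runs north north F north ⇒ north runs north north runs north north north runs north north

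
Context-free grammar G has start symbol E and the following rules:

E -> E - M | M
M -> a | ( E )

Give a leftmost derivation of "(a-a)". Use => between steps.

E=>M=>(E)=>(E-M)=>(M-M)=>(a-M)=>(a-a)

E => M   [E -> M]
M => (E)   [M -> ( E )]
(E) => (E-M)   [E -> E - M]
(E-M) => (M-M)   [E -> M]
(M-M) => (a-M)   [M -> a]
(a-M) => (a-a)   [M -> a]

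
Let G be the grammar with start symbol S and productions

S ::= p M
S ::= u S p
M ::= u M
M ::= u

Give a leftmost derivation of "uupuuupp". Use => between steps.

S => uSp => uuSpp => uupMpp => uupuMpp => uupuuMpp => uupuuupp

S => uSp   [S ::= u S p]
uSp => uuSpp   [S ::= u S p]
uuSpp => uupMpp   [S ::= p M]
uupMpp => uupuMpp   [M ::= u M]
uupuMpp => uupuuMpp   [M ::= u M]
uupuuMpp => uupuuupp   [M ::= u]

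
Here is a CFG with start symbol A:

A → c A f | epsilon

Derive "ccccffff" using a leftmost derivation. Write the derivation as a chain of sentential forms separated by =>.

A => cAf   [A → c A f]
cAf => ccAff   [A → c A f]
ccAff => cccAfff   [A → c A f]
cccAfff => ccccAffff   [A → c A f]
ccccAffff => ccccffff   [A → epsilon]

A => cAf => ccAff => cccAfff => ccccAffff => ccccffff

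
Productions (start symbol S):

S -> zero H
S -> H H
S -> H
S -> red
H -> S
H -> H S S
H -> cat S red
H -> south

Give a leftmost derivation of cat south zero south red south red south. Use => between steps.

S => H H => cat S red H => cat H H red H => cat H S S H red H => cat south S S H red H => cat south zero H S H red H => cat south zero south S H red H => cat south zero south red H red H => cat south zero south red south red H => cat south zero south red south red south

S => H H   [S -> H H]
H H => cat S red H   [H -> cat S red]
cat S red H => cat H H red H   [S -> H H]
cat H H red H => cat H S S H red H   [H -> H S S]
cat H S S H red H => cat south S S H red H   [H -> south]
cat south S S H red H => cat south zero H S H red H   [S -> zero H]
cat south zero H S H red H => cat south zero south S H red H   [H -> south]
cat south zero south S H red H => cat south zero south red H red H   [S -> red]
cat south zero south red H red H => cat south zero south red south red H   [H -> south]
cat south zero south red south red H => cat south zero south red south red south   [H -> south]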